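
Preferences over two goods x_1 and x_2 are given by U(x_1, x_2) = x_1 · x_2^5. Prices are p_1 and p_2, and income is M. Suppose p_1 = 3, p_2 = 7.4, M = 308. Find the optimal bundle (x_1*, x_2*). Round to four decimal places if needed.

x_1* = 17.1111, x_2* = 34.6847

Tangency: MRS = (1/5)·x_2/x_1 = p_1/p_2.
So p_2·x_2 = 5·p_1·x_1; combined with the budget, a share 1/6 of income goes to x_1.
Demand: x_1*(p_1,p_2,M) = 1/6·M/p_1 and x_2* = 5/6·M/p_2.
At p_1=3, p_2=7.4, M=308: x_1* = 1/6·308/3 = 17.1111, x_2* = 34.6847.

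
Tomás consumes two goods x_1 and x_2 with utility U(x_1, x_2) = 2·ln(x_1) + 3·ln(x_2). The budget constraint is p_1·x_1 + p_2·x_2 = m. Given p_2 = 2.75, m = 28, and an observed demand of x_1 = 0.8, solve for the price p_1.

The MRS is (2/3)·x_2/x_1. Set MRS = p_1/p_2.
Rearranging, p_2·x_2 = (3/2)·p_1·x_1. Substituting into the budget gives p_1·x_1·(1 + (3/2)) = m.
Demand: x_1*(p_1,p_2,m) = 0.4·m/p_1 and x_2* = 0.6·m/p_2.
Set x_1* = 0.8 in the demand function and solve for p_1: p_1 = 14.

p_1 = 14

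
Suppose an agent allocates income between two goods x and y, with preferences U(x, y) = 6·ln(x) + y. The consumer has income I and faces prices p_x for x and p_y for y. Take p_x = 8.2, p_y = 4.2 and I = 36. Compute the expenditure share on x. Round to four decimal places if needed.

share on x = 0.7

Set MRS = p_x/p_y: (6/x)/1 = p_x/p_y.
So x*(p_x,p_y) = 6·p_y/p_x, independent of income; and y* = (I − 6·p_y)/p_y.
At the given prices: x* = 6·4.2/8.2 = 3.0732, and y* = 2.5714.
Expenditure on x: 8.2·3.0732 = 25.2; share = 0.7.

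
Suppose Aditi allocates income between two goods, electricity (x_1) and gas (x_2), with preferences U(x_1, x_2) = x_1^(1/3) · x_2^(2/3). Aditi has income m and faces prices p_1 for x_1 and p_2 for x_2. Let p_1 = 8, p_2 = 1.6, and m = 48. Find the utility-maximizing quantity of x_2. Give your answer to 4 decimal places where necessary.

x_2* = 20

Demand: x_1*(p_1,p_2,m) = 1/3·m/p_1 and x_2* = 2/3·m/p_2.
At p_1=8, p_2=1.6, m=48: x_2* = 2/3·48/1.6 = 20.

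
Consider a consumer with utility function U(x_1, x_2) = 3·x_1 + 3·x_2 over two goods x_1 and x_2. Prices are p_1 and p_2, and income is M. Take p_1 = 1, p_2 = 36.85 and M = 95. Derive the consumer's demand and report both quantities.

x_1* = 95, x_2* = 0

x_1 gives more utility per dollar, so spend all income on x_1: x_1* = M/p_1, x_2* = 0.
Numerically: x_1* = 95, x_2* = 0.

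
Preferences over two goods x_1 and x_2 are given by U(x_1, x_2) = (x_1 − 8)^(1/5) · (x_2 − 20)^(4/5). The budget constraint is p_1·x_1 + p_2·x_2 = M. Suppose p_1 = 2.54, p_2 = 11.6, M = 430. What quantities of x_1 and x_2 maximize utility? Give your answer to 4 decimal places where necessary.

x_1* = 21.9906, x_2* = 32.2538

MRS = (1/4)·(x_2−20)/(x_1−8). Tangency with p_1/p_2 gives x_2−20 = 4·(p_1/p_2)·(x_1−8).
After buying the subsistence bundle (8, 20), a share 0.2 of the remaining income goes to x_1: x_1* = 8 + 0.2·(M − 8p_1 − 20p_2)/p_1.
Discretionary income = 430 − 8·2.54 − 20·11.6 = 177.68; x_1* = 8 + 0.2·177.68/2.54 = 21.9906; x_2* = 20 + 0.8·177.68/11.6 = 32.2538.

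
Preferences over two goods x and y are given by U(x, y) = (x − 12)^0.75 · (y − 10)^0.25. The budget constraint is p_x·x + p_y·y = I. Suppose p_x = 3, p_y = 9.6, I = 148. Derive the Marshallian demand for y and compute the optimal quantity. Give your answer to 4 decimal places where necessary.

MRS = 3·(y−10)/(x−12). Tangency with p_x/p_y gives y−10 = (1/3)·(p_x/p_y)·(x−12).
Substituting into the budget: x* = 12 + 0.75·(I − 12·p_x − 10·p_y)/p_x, and y* = 10 + 0.25·(…)/p_y.
Discretionary income = 148 − 12·3 − 10·9.6 = 16; y* = 10 + 0.25·16/9.6 = 10.4167.

y* = 10.4167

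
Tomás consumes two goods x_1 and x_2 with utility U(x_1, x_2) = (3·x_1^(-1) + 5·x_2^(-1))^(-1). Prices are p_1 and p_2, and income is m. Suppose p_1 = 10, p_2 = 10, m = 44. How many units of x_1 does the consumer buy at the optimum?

x_1* = 1.9206

MRS = MU_x_1/MU_x_2 = (3/5)·(x_2/x_1)^(2). Set equal to p_1/p_2.
Solve for the ratio: x_2/x_1 = [(5/3)·p_1/p_2]^(0.5).
With the ratio pinned down, the budget gives x_1* = m/(p_1 + p_2·(x_2/x_1)) and x_2* = (x_2/x_1)·x_1*.
Numerically x_2/x_1 = 1.290994, so x_1* = 44/(10 + 10·1.290994) = 1.9206.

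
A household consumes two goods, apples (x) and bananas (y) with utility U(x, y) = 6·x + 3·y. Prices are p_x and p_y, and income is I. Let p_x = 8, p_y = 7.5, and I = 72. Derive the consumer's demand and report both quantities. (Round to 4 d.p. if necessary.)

x* = 9, y* = 0

x gives more utility per dollar, so spend all income on x: x* = I/p_x, y* = 0.
Numerically: x* = 9, y* = 0.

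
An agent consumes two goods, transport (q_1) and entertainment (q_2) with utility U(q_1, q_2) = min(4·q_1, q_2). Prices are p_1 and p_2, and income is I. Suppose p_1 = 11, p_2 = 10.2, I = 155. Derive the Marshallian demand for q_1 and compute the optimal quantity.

Demand: q_1*(p_1,p_2,I) = I/(p_1 + 4·p_2), q_2* = 4·I/(p_1 + 4·p_2).
Here 11 + 4·10.2 = 51.8, giving q_1* = 2.9923.

q_1* = 2.9923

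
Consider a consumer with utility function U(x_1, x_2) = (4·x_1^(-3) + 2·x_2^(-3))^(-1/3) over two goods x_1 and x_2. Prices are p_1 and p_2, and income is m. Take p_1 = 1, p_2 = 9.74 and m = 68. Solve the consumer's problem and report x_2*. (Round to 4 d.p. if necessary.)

x_2* = 5.7428

With the ratio pinned down, the budget gives x_1* = m/(p_1 + p_2·(x_2/x_1)) and x_2* = (x_2/x_1)·x_1*.
Numerically x_2/x_1 = 0.475995, so x_1* = 68/(1 + 9.74·0.475995) = 12.0649 and x_2* = 0.475995·12.0649 = 5.7428.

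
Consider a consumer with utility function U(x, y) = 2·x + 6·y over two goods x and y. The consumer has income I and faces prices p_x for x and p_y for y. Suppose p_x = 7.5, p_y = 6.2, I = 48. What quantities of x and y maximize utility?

x* = 0, y* = 7.7419

y gives more utility per dollar, so spend all income on y: y* = I/p_y, x* = 0.
Numerically: x* = 0, y* = 7.7419.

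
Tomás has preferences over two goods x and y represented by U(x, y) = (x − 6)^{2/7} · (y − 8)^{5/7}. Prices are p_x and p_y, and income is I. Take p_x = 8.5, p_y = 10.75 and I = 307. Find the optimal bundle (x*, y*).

This is Cobb-Douglas in (x−6, y−8): tangency gives 2/7·p_y·(y−8) = 5/7·p_x·(x−6).
After buying the subsistence bundle (6, 8), a share 2/7 of the remaining income goes to x: x* = 6 + 2/7·(I − 6p_x − 8p_y)/p_x.
Discretionary income = 307 − 6·8.5 − 8·10.75 = 170; x* = 6 + 2/7·170/8.5 = 11.7143; y* = 8 + 5/7·170/10.75 = 19.2957.

x* = 11.7143, y* = 19.2957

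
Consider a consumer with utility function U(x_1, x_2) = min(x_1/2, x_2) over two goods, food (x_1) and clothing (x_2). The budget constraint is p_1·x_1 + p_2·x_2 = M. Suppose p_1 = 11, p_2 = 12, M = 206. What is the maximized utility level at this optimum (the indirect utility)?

With perfect complements, no substitution: consume in ratio x_1:x_2 = 2:1.
Budget: p_1·x_1 + p_2·(1/2)·x_1 = M, so (2·p_1 + p_2)·x_1 = 2·M.
Demand: x_1*(p_1,p_2,M) = 2·M/(2·p_1 + p_2), x_2* = M/(2·p_1 + p_2).
Here 2·11 + 12 = 34, giving x_1* = 12.1176 and x_2* = 6.0588.
Utility at the optimum: U(12.1176, 6.0588) = 6.0588.

V = 6.0588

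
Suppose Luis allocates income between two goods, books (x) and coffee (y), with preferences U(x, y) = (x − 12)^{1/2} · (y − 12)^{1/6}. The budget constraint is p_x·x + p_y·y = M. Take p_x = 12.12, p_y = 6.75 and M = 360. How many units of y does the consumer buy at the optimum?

After buying the subsistence bundle (12, 12), a share 0.75 of the remaining income goes to x: x* = 12 + 0.75·(M − 12p_x − 12p_y)/p_x.
Discretionary income = 360 − 12·12.12 − 12·6.75 = 133.56; y* = 12 + 0.25·133.56/6.75 = 16.9467.

y* = 16.9467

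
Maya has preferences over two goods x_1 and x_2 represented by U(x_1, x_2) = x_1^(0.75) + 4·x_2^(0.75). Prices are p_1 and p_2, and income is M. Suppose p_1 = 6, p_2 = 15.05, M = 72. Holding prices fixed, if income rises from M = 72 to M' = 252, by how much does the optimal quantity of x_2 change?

MU_x_1 ∝ x_1^(-0.25), MU_x_2 ∝ 4·x_2^(-0.25), so MRS = (1/4)·(x_2/x_1)^(0.25) = p_1/p_2.
Solve for the ratio: x_2/x_1 = [4·p_1/p_2]^(4).
Substitute x_2 = (x_2/x_1)·x_1 into the budget: x_1* = M/(p_1 + p_2·(x_2/x_1)).
Numerically x_2/x_1 = 6.466942, so x_1* = 72/(6 + 15.05·6.466942) = 0.6968 and x_2* = 6.466942·0.6968 = 4.5063.
At M' = 252: x_2* = 15.7719. Change: 15.7719 − 4.5063 = 11.2656.

Δx_2* = 11.2656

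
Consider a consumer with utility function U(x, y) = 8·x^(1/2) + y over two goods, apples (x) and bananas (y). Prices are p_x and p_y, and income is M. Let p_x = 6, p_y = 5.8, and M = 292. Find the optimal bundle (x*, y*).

x* = 14.9511, y* = 34.8782

MU_x = 4/√x, MU_y = 1. Tangency: 4/√x = p_x/p_y.
Thus x* = (4·p_y/p_x)² — independent of M — with the rest of income spent on y.
Plugging in: x* = (4·5.8/6)² = 14.9511, y* = 34.8782.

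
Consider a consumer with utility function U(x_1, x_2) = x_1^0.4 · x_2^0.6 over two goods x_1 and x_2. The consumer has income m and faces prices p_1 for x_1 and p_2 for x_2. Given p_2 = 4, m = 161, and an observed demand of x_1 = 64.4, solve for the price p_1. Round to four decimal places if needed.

p_1 = 1

The MRS is (2/3)·x_2/x_1. Set MRS = p_1/p_2.
Rearranging, p_2·x_2 = (3/2)·p_1·x_1. Substituting into the budget gives p_1·x_1·(1 + (3/2)) = m.
Demand: x_1*(p_1,p_2,m) = 0.4·m/p_1 and x_2* = 0.6·m/p_2.
Set x_1* = 64.4 in the demand function and solve for p_1: p_1 = 1.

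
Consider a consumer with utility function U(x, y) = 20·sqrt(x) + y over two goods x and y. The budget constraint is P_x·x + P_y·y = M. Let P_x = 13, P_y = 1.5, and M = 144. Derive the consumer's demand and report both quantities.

Plugging in: x* = (10·1.5/13)² = 1.3314, y* = 84.4615.

x* = 1.3314, y* = 84.4615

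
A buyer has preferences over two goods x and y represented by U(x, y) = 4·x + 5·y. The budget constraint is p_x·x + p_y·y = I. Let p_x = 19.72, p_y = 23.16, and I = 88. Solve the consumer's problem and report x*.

y gives more utility per dollar, so spend all income on y: y* = I/p_y, x* = 0.
Numerically: x* = 0, y* = 3.7997.

x* = 0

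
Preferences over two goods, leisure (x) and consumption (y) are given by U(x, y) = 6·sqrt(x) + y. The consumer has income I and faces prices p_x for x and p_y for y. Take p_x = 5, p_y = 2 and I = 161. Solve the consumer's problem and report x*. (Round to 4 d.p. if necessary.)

x* = 1.44

Utility is quasi-linear in y; the FOC for x is 3/√x = p_x/p_y.
Solve: √x = 3·p_y/p_x, so x*(p_x,p_y) = (3·p_y/p_x)², and y* = (I − p_x·x*)/p_y.
Plugging in: x* = (3·2/5)² = 1.44.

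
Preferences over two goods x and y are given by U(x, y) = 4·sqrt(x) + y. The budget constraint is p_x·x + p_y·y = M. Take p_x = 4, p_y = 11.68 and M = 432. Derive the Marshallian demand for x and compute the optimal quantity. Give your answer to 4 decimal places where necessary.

x* = 34.1056

MU_x = 2/√x, MU_y = 1. Tangency: 2/√x = p_x/p_y.
Solve: √x = 2·p_y/p_x, so x*(p_x,p_y) = (2·p_y/p_x)², and y* = (M − p_x·x*)/p_y.
Plugging in: x* = (2·11.68/4)² = 34.1056.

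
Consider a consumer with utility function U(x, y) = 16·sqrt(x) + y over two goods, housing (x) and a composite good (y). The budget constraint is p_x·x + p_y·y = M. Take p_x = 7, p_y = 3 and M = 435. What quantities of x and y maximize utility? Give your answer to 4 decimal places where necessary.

x* = 11.7551, y* = 117.5714

Utility is quasi-linear in y; the FOC for x is 8/√x = p_x/p_y.
Thus x* = (8·p_y/p_x)² — independent of M — with the rest of income spent on y.
Plugging in: x* = (8·3/7)² = 11.7551, y* = 117.5714.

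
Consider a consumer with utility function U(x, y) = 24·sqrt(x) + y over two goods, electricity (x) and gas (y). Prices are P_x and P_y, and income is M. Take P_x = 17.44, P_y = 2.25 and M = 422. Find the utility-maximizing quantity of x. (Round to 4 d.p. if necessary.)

Solve: √x = 12·P_y/P_x, so x*(P_x,P_y) = (12·P_y/P_x)², and y* = (M − P_x·x*)/P_y.
Plugging in: x* = (12·2.25/17.44)² = 2.3968.

x* = 2.3968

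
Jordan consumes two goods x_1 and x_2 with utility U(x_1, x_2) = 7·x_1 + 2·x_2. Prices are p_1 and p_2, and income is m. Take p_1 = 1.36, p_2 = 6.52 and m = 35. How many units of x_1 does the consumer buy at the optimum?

x_1* = 25.7353

Perfect substitutes: compare marginal utility per dollar. 7/p_1 vs 2/p_2 → 5.1471 vs 0.3067.
x_1 gives more utility per dollar, so spend all income on x_1: x_1* = m/p_1, x_2* = 0.
Numerically: x_1* = 25.7353, x_2* = 0.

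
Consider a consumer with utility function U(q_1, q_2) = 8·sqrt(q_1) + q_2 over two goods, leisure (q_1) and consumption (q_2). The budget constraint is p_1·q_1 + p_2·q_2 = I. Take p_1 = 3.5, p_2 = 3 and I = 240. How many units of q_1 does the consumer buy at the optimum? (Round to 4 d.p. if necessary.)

Utility is quasi-linear in q_2; the FOC for q_1 is 4/√q_1 = p_1/p_2.
Thus q_1* = (4·p_2/p_1)² — independent of I — with the rest of income spent on q_2.
Plugging in: q_1* = (4·3/3.5)² = 11.7551.

q_1* = 11.7551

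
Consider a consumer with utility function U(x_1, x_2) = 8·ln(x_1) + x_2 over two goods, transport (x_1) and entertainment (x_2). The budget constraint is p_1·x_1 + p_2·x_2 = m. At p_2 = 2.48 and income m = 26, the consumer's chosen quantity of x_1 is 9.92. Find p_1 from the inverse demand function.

Set MRS = p_1/p_2: (8/x_1)/1 = p_1/p_2.
So x_1*(p_1,p_2) = 8·p_2/p_1, independent of income; and x_2* = (m − 8·p_2)/p_2.
Set x_1* = 9.92 in the demand function and solve for p_1: p_1 = 2.

p_1 = 2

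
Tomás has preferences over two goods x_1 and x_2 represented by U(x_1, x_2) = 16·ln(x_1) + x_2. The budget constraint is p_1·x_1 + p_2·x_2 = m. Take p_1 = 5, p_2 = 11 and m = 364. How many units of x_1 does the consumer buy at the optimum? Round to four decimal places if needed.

MU_x_1 = 16/x_1, MU_x_2 = 1. Tangency: 16/x_1 = p_1/p_2.
So x_1*(p_1,p_2) = 16·p_2/p_1, independent of income; and x_2* = (m − 16·p_2)/p_2.
At the given prices: x_1* = 16·11/5 = 35.2.

x_1* = 35.2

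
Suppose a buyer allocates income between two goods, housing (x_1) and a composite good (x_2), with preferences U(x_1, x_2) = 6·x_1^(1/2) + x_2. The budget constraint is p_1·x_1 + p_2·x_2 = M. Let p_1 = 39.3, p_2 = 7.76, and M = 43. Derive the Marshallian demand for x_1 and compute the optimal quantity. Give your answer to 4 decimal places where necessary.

Thus x_1* = (3·p_2/p_1)² — independent of M — with the rest of income spent on x_2.
Plugging in: x_1* = (3·7.76/39.3)² = 0.3509.

x_1* = 0.3509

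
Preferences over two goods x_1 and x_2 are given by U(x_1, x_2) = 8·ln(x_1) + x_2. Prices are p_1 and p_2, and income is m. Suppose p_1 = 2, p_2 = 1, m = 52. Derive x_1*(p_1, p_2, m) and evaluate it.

Set MRS = p_1/p_2: (8/x_1)/1 = p_1/p_2.
So x_1*(p_1,p_2) = 8·p_2/p_1, independent of income; and x_2* = (m − 8·p_2)/p_2.
At the given prices: x_1* = 8·1/2 = 4.

x_1* = 4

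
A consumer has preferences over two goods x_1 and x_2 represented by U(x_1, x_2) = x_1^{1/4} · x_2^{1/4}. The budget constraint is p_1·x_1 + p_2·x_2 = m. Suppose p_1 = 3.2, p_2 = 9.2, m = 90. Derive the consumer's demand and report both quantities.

At p_1=3.2, p_2=9.2, m=90: x_1* = 0.5·90/3.2 = 14.0625, x_2* = 4.8913.

x_1* = 14.0625, x_2* = 4.8913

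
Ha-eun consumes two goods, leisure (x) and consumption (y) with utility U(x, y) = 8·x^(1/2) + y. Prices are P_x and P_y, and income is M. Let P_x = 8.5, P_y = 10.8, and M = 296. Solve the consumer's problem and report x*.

x* = 25.8303

Set MRS = P_x/P_y: 4·x^(−1/2) = P_x/P_y.
Thus x* = (4·P_y/P_x)² — independent of M — with the rest of income spent on y.
Plugging in: x* = (4·10.8/8.5)² = 25.8303.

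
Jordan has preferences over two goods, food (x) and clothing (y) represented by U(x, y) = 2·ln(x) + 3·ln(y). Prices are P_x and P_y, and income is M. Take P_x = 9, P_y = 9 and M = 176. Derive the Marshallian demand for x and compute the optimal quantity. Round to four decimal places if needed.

At P_x=9, P_y=9, M=176: x* = 0.4·176/9 = 7.8222.

x* = 7.8222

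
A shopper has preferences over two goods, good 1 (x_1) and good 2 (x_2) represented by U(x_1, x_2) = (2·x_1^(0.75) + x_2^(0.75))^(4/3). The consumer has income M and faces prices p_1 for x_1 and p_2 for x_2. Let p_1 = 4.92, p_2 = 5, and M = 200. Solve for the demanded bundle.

x_1* = 38.3658, x_2* = 2.248

MRS = MU_x_1/MU_x_2 = 2·(x_2/x_1)^(0.25). Set equal to p_1/p_2.
Hence x_2/x_1 = ((1/2)·p_1/p_2)^(1/(0.25)), i.e. raised to the 4 power.
With the ratio pinned down, the budget gives x_1* = M/(p_1 + p_2·(x_2/x_1)) and x_2* = (x_2/x_1)·x_1*.
Numerically x_2/x_1 = 0.058595, so x_1* = 200/(4.92 + 5·0.058595) = 38.3658 and x_2* = 0.058595·38.3658 = 2.248.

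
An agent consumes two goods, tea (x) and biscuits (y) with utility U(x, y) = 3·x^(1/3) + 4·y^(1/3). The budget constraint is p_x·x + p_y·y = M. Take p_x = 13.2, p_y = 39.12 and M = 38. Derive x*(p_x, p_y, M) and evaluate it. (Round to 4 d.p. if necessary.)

x* = 1.5197

MU_x ∝ 3·x^(-2/3), MU_y ∝ 4·y^(-2/3), so MRS = (3/4)·(y/x)^(2/3) = p_x/p_y.
Hence y/x = ((4/3)·p_x/p_y)^(1/(2/3)), i.e. raised to the 1.5 power.
With the ratio pinned down, the budget gives x* = M/(p_x + p_y·(y/x)) and y* = (y/x)·x*.
Numerically y/x = 0.301766, so x* = 38/(13.2 + 39.12·0.301766) = 1.5197.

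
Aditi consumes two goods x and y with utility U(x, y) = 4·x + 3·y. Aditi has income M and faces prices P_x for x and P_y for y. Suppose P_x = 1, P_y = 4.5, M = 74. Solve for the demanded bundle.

Perfect substitutes: compare marginal utility per dollar. 4/P_x vs 3/P_y → 4 vs 0.6667.
x gives more utility per dollar, so spend all income on x: x* = M/P_x, y* = 0.
Numerically: x* = 74, y* = 0.

x* = 74, y* = 0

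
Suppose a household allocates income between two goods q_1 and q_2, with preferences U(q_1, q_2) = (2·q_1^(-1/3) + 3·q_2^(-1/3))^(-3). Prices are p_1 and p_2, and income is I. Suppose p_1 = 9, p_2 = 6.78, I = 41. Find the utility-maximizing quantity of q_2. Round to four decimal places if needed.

From the CES first-order condition, (2/3)·(q_2/q_1)^(4/3) = p_1/p_2.
Hence q_2/q_1 = ((3/2)·p_1/p_2)^(1/(4/3)), i.e. raised to the 0.75 power.
Substitute q_2 = (q_2/q_1)·q_1 into the budget: q_1* = I/(p_1 + p_2·(q_2/q_1)).
Numerically q_2/q_1 = 1.676209, so q_1* = 41/(9 + 6.78·1.676209) = 2.0133 and q_2* = 1.676209·2.0133 = 3.3747.

q_2* = 3.3747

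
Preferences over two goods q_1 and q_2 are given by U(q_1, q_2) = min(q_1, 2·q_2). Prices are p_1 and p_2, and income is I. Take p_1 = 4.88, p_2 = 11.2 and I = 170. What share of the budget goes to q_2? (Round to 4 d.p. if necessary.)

Demand: q_1*(p_1,p_2,I) = 2·I/(2·p_1 + p_2), q_2* = I/(2·p_1 + p_2).
Here 2·4.88 + 11.2 = 20.96, giving q_1* = 16.2214 and q_2* = 8.1107.
Expenditure on q_2: 11.2·8.1107 = 90.8397; share = 0.5344.

share on q_2 = 0.5344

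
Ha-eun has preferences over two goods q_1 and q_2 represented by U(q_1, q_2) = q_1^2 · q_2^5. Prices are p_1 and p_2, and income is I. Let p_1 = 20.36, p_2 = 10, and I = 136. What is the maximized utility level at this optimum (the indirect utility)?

V = 315094.298

MU_q_1/MU_q_2 = (2·q_2)/(5·q_1); tangency sets this equal to p_1/p_2.
Rearranging, p_2·q_2 = (5/2)·p_1·q_1. Substituting into the budget gives p_1·q_1·(1 + (5/2)) = I.
Demand: q_1*(p_1,p_2,I) = 2/7·I/p_1 and q_2* = 5/7·I/p_2.
At p_1=20.36, p_2=10, I=136: q_1* = 2/7·136/20.36 = 1.9085, q_2* = 9.7143.
Utility at the optimum: U(1.9085, 9.7143) = 315094.298.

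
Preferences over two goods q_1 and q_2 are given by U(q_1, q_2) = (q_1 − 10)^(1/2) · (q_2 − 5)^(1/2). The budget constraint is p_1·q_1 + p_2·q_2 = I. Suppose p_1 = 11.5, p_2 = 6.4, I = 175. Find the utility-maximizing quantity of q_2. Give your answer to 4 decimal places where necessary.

Let q_1' = q_1−10, q_2' = q_2−5. MRS = q_2'/q_1' = p_1/p_2.
After buying the subsistence bundle (10, 5), a share 0.5 of the remaining income goes to q_1: q_1* = 10 + 0.5·(I − 10p_1 − 5p_2)/p_1.
Discretionary income = 175 − 10·11.5 − 5·6.4 = 28; q_2* = 5 + 0.5·28/6.4 = 7.1875.

q_2* = 7.1875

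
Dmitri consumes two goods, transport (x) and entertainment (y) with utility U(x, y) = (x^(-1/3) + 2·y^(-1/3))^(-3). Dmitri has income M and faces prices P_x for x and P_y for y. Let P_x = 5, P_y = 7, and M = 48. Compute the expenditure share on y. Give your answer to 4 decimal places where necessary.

share on y = 0.6466

MRS = MU_x/MU_y = (1/2)·(y/x)^(4/3). Set equal to P_x/P_y.
Solve for the ratio: y/x = [2·P_x/P_y]^(0.75).
With the ratio pinned down, the budget gives x* = M/(P_x + P_y·(y/x)) and y* = (y/x)·x*.
Numerically y/x = 1.306702, so x* = 48/(5 + 7·1.306702) = 3.393 and y* = 1.306702·3.393 = 4.4336.
Expenditure on y: 7·4.4336 = 31.0352; share = 0.6466.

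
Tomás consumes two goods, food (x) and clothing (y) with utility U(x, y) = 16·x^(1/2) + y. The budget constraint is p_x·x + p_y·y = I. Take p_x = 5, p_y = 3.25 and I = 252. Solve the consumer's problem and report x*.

Plugging in: x* = (8·3.25/5)² = 27.04.

x* = 27.04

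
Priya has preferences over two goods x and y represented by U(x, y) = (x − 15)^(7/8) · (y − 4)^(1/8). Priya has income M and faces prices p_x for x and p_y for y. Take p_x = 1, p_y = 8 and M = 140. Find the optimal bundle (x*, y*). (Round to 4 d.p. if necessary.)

x* = 96.375, y* = 5.4531

Let x' = x−15, y' = y−4. MRS = 7·y'/x' = p_x/p_y.
After buying the subsistence bundle (15, 4), a share 0.875 of the remaining income goes to x: x* = 15 + 0.875·(M − 15p_x − 4p_y)/p_x.
Discretionary income = 140 − 15·1 − 4·8 = 93; x* = 15 + 0.875·93/1 = 96.375; y* = 4 + 0.125·93/8 = 5.4531.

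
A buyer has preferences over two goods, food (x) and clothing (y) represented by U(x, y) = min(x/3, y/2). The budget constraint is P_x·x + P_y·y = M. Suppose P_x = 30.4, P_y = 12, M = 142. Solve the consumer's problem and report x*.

x* = 3.6979

Demand: x*(P_x,P_y,M) = 3·M/(3·P_x + 2·P_y), y* = 2·M/(3·P_x + 2·P_y).
Here 3·30.4 + 2·12 = 115.2, giving x* = 3.6979.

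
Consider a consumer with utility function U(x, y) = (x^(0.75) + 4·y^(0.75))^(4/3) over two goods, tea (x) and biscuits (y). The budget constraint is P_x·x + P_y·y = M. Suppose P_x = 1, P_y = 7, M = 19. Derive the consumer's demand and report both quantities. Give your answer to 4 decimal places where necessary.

From the CES first-order condition, (1/4)·(y/x)^(0.25) = P_x/P_y.
Solve for the ratio: y/x = [4·P_x/P_y]^(4).
With the ratio pinned down, the budget gives x* = M/(P_x + P_y·(y/x)) and y* = (y/x)·x*.
Numerically y/x = 0.106622, so x* = 19/(1 + 7·0.106622) = 10.8798 and y* = 0.106622·10.8798 = 1.16.

x* = 10.8798, y* = 1.16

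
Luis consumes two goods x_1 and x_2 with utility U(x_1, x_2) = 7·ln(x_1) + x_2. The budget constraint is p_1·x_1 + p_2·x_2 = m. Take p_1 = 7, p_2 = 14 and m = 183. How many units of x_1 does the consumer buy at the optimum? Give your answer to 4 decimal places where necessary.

x_1* = 14

MU_x_1 = 7/x_1, MU_x_2 = 1. Tangency: 7/x_1 = p_1/p_2.
So x_1*(p_1,p_2) = 7·p_2/p_1, independent of income; and x_2* = (m − 7·p_2)/p_2.
At the given prices: x_1* = 7·14/7 = 14.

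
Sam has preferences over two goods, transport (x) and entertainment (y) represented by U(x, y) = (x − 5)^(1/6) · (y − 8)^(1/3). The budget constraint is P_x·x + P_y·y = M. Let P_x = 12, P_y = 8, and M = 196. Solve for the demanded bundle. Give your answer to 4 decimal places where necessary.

Let x' = x−5, y' = y−8. MRS = (1/2)·y'/x' = P_x/P_y.
Substituting into the budget: x* = 5 + 1/3·(M − 5·P_x − 8·P_y)/P_x, and y* = 8 + 2/3·(…)/P_y.
Discretionary income = 196 − 5·12 − 8·8 = 72; x* = 5 + 1/3·72/12 = 7; y* = 8 + 2/3·72/8 = 14.

x* = 7, y* = 14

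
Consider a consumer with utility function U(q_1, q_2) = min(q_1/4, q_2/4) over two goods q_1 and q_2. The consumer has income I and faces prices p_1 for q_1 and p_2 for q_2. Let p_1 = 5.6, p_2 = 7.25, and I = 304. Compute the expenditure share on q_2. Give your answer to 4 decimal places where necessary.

share on q_2 = 0.5642

With perfect complements, no substitution: consume in ratio q_1:q_2 = 4:4.
Budget: p_1·q_1 + p_2·q_1 = I, so (4·p_1 + 4·p_2)·q_1 = 4·I.
Demand: q_1*(p_1,p_2,I) = 4·I/(4·p_1 + 4·p_2), q_2* = 4·I/(4·p_1 + 4·p_2).
Here 4·5.6 + 4·7.25 = 51.4, giving q_1* = 23.6576 and q_2* = 23.6576.
Expenditure on q_2: 7.25·23.6576 = 171.5175; share = 0.5642.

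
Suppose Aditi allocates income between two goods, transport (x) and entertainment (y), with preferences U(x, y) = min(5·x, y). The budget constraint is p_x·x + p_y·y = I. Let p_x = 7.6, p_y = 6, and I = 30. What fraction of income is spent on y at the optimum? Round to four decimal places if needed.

share on y = 0.7979

With perfect complements, no substitution: consume in ratio x:y = 1:5.
Budget: p_x·x + p_y·5·x = I, so (p_x + 5·p_y)·x = I.
Demand: x*(p_x,p_y,I) = I/(p_x + 5·p_y), y* = 5·I/(p_x + 5·p_y).
Here 7.6 + 5·6 = 37.6, giving x* = 0.7979 and y* = 3.9894.
Expenditure on y: 6·3.9894 = 23.9362; share = 0.7979.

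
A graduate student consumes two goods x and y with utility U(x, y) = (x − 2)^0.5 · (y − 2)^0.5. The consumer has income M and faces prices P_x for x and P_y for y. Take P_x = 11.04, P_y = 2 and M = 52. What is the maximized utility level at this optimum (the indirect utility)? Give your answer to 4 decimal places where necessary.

V = 2.7581

Let x' = x−2, y' = y−2. MRS = y'/x' = P_x/P_y.
After buying the subsistence bundle (2, 2), a share 0.5 of the remaining income goes to x: x* = 2 + 0.5·(M − 2P_x − 2P_y)/P_x.
Discretionary income = 52 − 2·11.04 − 2·2 = 25.92; x* = 2 + 0.5·25.92/11.04 = 3.1739; y* = 2 + 0.5·25.92/2 = 8.48.
Utility at the optimum: U(3.1739, 8.48) = 2.7581.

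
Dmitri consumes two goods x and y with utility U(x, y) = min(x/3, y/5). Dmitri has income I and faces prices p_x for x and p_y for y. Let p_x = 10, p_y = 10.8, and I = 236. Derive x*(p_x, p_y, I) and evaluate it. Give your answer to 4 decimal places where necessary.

x* = 8.4286

Leontief preferences: the optimum is at the kink where x/3 = y/5, i.e. y = (5/3)·x.
Budget: p_x·x + p_y·(5/3)·x = I, so (3·p_x + 5·p_y)·x = 3·I.
Demand: x*(p_x,p_y,I) = 3·I/(3·p_x + 5·p_y), y* = 5·I/(3·p_x + 5·p_y).
Here 3·10 + 5·10.8 = 84, giving x* = 8.4286.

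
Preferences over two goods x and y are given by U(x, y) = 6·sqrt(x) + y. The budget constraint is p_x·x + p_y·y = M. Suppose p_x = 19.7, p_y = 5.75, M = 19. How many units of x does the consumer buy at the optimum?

x* = 0.7667

Utility is quasi-linear in y; the FOC for x is 3/√x = p_x/p_y.
Solve: √x = 3·p_y/p_x, so x*(p_x,p_y) = (3·p_y/p_x)², and y* = (M − p_x·x*)/p_y.
Plugging in: x* = (3·5.75/19.7)² = 0.7667.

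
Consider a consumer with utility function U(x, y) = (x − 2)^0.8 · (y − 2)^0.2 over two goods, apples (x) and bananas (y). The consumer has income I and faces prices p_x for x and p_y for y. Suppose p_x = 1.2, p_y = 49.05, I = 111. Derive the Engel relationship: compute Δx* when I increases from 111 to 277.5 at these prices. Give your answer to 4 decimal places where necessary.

Δx* = 111

After buying the subsistence bundle (2, 2), a share 0.8 of the remaining income goes to x: x* = 2 + 0.8·(I − 2p_x − 2p_y)/p_x.
Discretionary income = 111 − 2·1.2 − 2·49.05 = 10.5; x* = 2 + 0.8·10.5/1.2 = 9.
At I' = 277.5: x* = 120. Change: 120 − 9 = 111.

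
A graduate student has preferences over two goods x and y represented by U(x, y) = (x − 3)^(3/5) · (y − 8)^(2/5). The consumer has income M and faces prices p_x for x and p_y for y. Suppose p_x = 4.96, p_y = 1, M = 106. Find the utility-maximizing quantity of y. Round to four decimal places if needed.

y* = 41.248

Discretionary income = 106 − 3·4.96 − 8·1 = 83.12; y* = 8 + 0.4·83.12/1 = 41.248.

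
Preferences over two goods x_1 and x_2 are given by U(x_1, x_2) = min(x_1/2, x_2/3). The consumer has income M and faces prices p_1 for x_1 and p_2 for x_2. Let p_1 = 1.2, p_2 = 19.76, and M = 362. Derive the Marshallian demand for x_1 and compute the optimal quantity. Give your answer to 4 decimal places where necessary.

x_1* = 11.738

Here 2·1.2 + 3·19.76 = 61.68, giving x_1* = 11.738.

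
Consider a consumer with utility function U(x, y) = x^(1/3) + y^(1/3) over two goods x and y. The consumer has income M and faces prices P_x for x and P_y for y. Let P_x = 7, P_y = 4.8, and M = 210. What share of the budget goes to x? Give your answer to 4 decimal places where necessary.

MU_x ∝ x^(-2/3), MU_y ∝ y^(-2/3), so MRS = (y/x)^(2/3) = P_x/P_y.
Solve for the ratio: y/x = [P_x/P_y]^(1.5).
With the ratio pinned down, the budget gives x* = M/(P_x + P_y·(y/x)) and y* = (y/x)·x*.
Numerically y/x = 1.761105, so x* = 210/(7 + 4.8·1.761105) = 13.5893 and y* = 1.761105·13.5893 = 23.9322.
Expenditure on x: 7·13.5893 = 95.1253; share = 0.453.

share on x = 0.453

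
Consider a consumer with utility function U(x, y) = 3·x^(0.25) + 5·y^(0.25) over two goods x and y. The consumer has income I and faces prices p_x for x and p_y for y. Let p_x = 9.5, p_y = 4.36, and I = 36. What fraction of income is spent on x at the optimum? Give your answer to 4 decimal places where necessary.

share on x = 0.2808

Numerically y/x = 5.581888, so x* = 36/(9.5 + 4.36·5.581888) = 1.0639 and y* = 5.581888·1.0639 = 5.9387.
Expenditure on x: 9.5·1.0639 = 10.1073; share = 0.2808.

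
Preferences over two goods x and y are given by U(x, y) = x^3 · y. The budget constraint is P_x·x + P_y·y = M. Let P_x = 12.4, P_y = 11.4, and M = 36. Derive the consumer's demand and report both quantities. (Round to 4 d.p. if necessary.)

Tangency: MRS = 3·y/x = P_x/P_y.
Rearranging, P_y·y = (1/3)·P_x·x. Substituting into the budget gives P_x·x·(1 + (1/3)) = M.
Demand: x*(P_x,P_y,M) = 0.75·M/P_x and y* = 0.25·M/P_y.
At P_x=12.4, P_y=11.4, M=36: x* = 0.75·36/12.4 = 2.1774, y* = 0.7895.

x* = 2.1774, y* = 0.7895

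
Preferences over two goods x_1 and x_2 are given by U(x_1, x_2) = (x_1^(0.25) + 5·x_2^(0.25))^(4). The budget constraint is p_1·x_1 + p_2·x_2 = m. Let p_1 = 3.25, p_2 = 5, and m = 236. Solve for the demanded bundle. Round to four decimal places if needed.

Substitute x_2 = (x_2/x_1)·x_1 into the budget: x_1* = m/(p_1 + p_2·(x_2/x_1)).
Numerically x_2/x_1 = 4.814056, so x_1* = 236/(3.25 + 5·4.814056) = 8.6383 and x_2* = 4.814056·8.6383 = 41.5851.

x_1* = 8.6383, x_2* = 41.5851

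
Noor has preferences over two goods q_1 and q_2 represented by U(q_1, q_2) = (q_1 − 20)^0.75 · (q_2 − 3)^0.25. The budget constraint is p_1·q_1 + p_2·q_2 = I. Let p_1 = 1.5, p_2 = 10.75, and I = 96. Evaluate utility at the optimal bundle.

MRS = 3·(q_2−3)/(q_1−20). Tangency with p_1/p_2 gives q_2−3 = (1/3)·(p_1/p_2)·(q_1−20).
Substituting into the budget: q_1* = 20 + 0.75·(I − 20·p_1 − 3·p_2)/p_1, and q_2* = 3 + 0.25·(…)/p_2.
Discretionary income = 96 − 20·1.5 − 3·10.75 = 33.75; q_1* = 20 + 0.75·33.75/1.5 = 36.875; q_2* = 3 + 0.25·33.75/10.75 = 3.7849.
Utility at the optimum: U(36.875, 3.7849) = 7.8367.

V = 7.8367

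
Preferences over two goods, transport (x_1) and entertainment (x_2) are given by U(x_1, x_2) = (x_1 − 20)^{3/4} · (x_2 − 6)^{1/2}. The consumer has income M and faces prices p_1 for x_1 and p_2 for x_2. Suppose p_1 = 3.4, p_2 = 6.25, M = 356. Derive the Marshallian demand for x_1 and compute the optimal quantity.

Let x_1' = x_1−20, x_2' = x_2−6. MRS = (3/2)·x_2'/x_1' = p_1/p_2.
After buying the subsistence bundle (20, 6), a share 0.6 of the remaining income goes to x_1: x_1* = 20 + 0.6·(M − 20p_1 − 6p_2)/p_1.
Discretionary income = 356 − 20·3.4 − 6·6.25 = 250.5; x_1* = 20 + 0.6·250.5/3.4 = 64.2059.

x_1* = 64.2059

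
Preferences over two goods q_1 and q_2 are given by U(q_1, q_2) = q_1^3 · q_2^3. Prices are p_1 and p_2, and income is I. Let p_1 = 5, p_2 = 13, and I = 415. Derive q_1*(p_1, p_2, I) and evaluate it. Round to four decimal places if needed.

MU_q_1/MU_q_2 = (3·q_2)/(3·q_1); tangency sets this equal to p_1/p_2.
Rearranging, p_2·q_2 = p_1·q_1. Substituting into the budget gives p_1·q_1·(1 + 1) = I.
Demand: q_1*(p_1,p_2,I) = 0.5·I/p_1 and q_2* = 0.5·I/p_2.
At p_1=5, p_2=13, I=415: q_1* = 0.5·415/5 = 41.5.

q_1* = 41.5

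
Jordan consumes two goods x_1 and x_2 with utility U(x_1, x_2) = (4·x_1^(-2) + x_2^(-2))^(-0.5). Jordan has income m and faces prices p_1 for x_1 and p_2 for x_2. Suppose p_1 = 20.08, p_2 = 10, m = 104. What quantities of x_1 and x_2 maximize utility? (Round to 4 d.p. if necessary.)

x_1* = 3.7106, x_2* = 2.9491

Substitute x_2 = (x_2/x_1)·x_1 into the budget: x_1* = m/(p_1 + p_2·(x_2/x_1)).
Numerically x_2/x_1 = 0.794757, so x_1* = 104/(20.08 + 10·0.794757) = 3.7106 and x_2* = 0.794757·3.7106 = 2.9491.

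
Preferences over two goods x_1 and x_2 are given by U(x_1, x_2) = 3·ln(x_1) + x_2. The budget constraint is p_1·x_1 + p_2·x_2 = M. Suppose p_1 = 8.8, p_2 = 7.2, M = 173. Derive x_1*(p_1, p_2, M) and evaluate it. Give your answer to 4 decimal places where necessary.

x_1* = 2.4545

MU_x_1 = 3/x_1, MU_x_2 = 1. Tangency: 3/x_1 = p_1/p_2.
So x_1*(p_1,p_2) = 3·p_2/p_1, independent of income; and x_2* = (M − 3·p_2)/p_2.
At the given prices: x_1* = 3·7.2/8.8 = 2.4545.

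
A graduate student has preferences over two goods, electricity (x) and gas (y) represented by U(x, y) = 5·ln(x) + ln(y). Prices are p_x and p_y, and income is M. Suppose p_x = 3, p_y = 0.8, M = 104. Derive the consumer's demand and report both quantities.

The MRS is 5·y/x. Set MRS = p_x/p_y.
So 5·p_y·y = p_x·x; combined with the budget, a share 5/6 of income goes to x.
Demand: x*(p_x,p_y,M) = 5/6·M/p_x and y* = 1/6·M/p_y.
At p_x=3, p_y=0.8, M=104: x* = 5/6·104/3 = 28.8889, y* = 21.6667.

x* = 28.8889, y* = 21.6667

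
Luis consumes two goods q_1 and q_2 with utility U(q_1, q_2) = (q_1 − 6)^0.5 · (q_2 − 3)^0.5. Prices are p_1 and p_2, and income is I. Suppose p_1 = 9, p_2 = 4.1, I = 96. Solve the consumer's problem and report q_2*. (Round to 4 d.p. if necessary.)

q_2* = 6.622

MRS = (q_2−3)/(q_1−6). Tangency with p_1/p_2 gives q_2−3 = (p_1/p_2)·(q_1−6).
After buying the subsistence bundle (6, 3), a share 0.5 of the remaining income goes to q_1: q_1* = 6 + 0.5·(I − 6p_1 − 3p_2)/p_1.
Discretionary income = 96 − 6·9 − 3·4.1 = 29.7; q_2* = 3 + 0.5·29.7/4.1 = 6.622.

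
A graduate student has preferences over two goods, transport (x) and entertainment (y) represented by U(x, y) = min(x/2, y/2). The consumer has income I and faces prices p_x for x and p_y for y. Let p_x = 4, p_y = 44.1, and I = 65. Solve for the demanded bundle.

x* = 1.3514, y* = 1.3514

With perfect complements, no substitution: consume in ratio x:y = 2:2.
Budget: p_x·x + p_y·x = I, so (2·p_x + 2·p_y)·x = 2·I.
Demand: x*(p_x,p_y,I) = 2·I/(2·p_x + 2·p_y), y* = 2·I/(2·p_x + 2·p_y).
Here 2·4 + 2·44.1 = 96.2, giving x* = 1.3514 and y* = 1.3514.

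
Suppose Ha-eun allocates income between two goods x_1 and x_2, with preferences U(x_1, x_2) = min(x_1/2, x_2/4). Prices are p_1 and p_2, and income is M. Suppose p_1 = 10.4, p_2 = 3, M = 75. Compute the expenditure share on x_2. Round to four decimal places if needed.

share on x_2 = 0.3659

Leontief preferences: the optimum is at the kink where x_1/2 = x_2/4, i.e. x_2 = 2·x_1.
Budget: p_1·x_1 + p_2·2·x_1 = M, so (2·p_1 + 4·p_2)·x_1 = 2·M.
Demand: x_1*(p_1,p_2,M) = 2·M/(2·p_1 + 4·p_2), x_2* = 4·M/(2·p_1 + 4·p_2).
Here 2·10.4 + 4·3 = 32.8, giving x_1* = 4.5732 and x_2* = 9.1463.
Expenditure on x_2: 3·9.1463 = 27.439; share = 0.3659.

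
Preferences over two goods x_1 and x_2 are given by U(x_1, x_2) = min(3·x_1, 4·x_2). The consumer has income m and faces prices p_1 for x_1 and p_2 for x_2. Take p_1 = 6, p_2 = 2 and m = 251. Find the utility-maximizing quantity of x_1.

x_1* = 33.4667

With perfect complements, no substitution: consume in ratio x_1:x_2 = 4:3.
Budget: p_1·x_1 + p_2·(3/4)·x_1 = m, so (4·p_1 + 3·p_2)·x_1 = 4·m.
Demand: x_1*(p_1,p_2,m) = 4·m/(4·p_1 + 3·p_2), x_2* = 3·m/(4·p_1 + 3·p_2).
Here 4·6 + 3·2 = 30, giving x_1* = 33.4667.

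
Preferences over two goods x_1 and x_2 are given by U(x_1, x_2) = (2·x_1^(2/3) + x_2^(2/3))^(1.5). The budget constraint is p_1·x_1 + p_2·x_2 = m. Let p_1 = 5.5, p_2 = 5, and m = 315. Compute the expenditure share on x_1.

From the CES first-order condition, 2·(x_2/x_1)^(1/3) = p_1/p_2.
Hence x_2/x_1 = ((1/2)·p_1/p_2)^(1/(1/3)), i.e. raised to the 3 power.
Substitute x_2 = (x_2/x_1)·x_1 into the budget: x_1* = m/(p_1 + p_2·(x_2/x_1)).
Numerically x_2/x_1 = 0.166375, so x_1* = 315/(5.5 + 5·0.166375) = 49.7483 and x_2* = 0.166375·49.7483 = 8.2769.
Expenditure on x_1: 5.5·49.7483 = 273.6156; share = 0.8686.

share on x_1 = 0.8686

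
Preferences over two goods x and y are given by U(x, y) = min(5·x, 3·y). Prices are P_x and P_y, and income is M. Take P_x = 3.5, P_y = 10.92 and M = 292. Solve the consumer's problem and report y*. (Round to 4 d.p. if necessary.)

y* = 22.427

With perfect complements, no substitution: consume in ratio x:y = 3:5.
Budget: P_x·x + P_y·(5/3)·x = M, so (3·P_x + 5·P_y)·x = 3·M.
Demand: x*(P_x,P_y,M) = 3·M/(3·P_x + 5·P_y), y* = 5·M/(3·P_x + 5·P_y).
Here 3·3.5 + 5·10.92 = 65.1, giving y* = 22.427.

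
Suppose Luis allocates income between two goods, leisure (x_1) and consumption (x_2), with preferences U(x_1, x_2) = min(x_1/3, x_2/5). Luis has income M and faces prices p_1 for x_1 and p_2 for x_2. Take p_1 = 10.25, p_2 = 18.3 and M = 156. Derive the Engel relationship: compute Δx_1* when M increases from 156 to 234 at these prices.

Δx_1* = 1.9141

With perfect complements, no substitution: consume in ratio x_1:x_2 = 3:5.
Budget: p_1·x_1 + p_2·(5/3)·x_1 = M, so (3·p_1 + 5·p_2)·x_1 = 3·M.
Demand: x_1*(p_1,p_2,M) = 3·M/(3·p_1 + 5·p_2), x_2* = 5·M/(3·p_1 + 5·p_2).
Here 3·10.25 + 5·18.3 = 122.25, giving x_1* = 3.8282.
At M' = 234: x_1* = 5.7423. Change: 5.7423 − 3.8282 = 1.9141.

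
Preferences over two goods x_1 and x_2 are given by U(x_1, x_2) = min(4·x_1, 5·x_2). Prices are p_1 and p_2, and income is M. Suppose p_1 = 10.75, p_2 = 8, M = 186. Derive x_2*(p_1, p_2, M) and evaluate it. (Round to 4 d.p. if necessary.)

Leontief preferences: the optimum is at the kink where x_1/5 = x_2/4, i.e. x_2 = (4/5)·x_1.
Budget: p_1·x_1 + p_2·(4/5)·x_1 = M, so (5·p_1 + 4·p_2)·x_1 = 5·M.
Demand: x_1*(p_1,p_2,M) = 5·M/(5·p_1 + 4·p_2), x_2* = 4·M/(5·p_1 + 4·p_2).
Here 5·10.75 + 4·8 = 85.75, giving x_2* = 8.6764.

x_2* = 8.6764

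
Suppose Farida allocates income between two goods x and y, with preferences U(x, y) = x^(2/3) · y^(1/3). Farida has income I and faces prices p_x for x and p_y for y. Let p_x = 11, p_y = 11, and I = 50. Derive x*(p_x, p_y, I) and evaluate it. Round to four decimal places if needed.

The MRS is 2·y/x. Set MRS = p_x/p_y.
So 2/3·p_y·y = 1/3·p_x·x; combined with the budget, a share 2/3 of income goes to x.
Demand: x*(p_x,p_y,I) = 2/3·I/p_x and y* = 1/3·I/p_y.
At p_x=11, p_y=11, I=50: x* = 2/3·50/11 = 3.0303.

x* = 3.0303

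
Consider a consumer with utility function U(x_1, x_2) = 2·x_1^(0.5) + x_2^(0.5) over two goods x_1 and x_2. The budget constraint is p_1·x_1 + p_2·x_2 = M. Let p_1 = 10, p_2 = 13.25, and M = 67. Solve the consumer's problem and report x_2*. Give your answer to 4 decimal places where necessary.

From the CES first-order condition, 2·(x_2/x_1)^(0.5) = p_1/p_2.
Hence x_2/x_1 = ((1/2)·p_1/p_2)^(1/(0.5)), i.e. raised to the 2 power.
Substitute x_2 = (x_2/x_1)·x_1 into the budget: x_1* = M/(p_1 + p_2·(x_2/x_1)).
Numerically x_2/x_1 = 0.142399, so x_1* = 67/(10 + 13.25·0.142399) = 5.6365 and x_2* = 0.142399·5.6365 = 0.8026.

x_2* = 0.8026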